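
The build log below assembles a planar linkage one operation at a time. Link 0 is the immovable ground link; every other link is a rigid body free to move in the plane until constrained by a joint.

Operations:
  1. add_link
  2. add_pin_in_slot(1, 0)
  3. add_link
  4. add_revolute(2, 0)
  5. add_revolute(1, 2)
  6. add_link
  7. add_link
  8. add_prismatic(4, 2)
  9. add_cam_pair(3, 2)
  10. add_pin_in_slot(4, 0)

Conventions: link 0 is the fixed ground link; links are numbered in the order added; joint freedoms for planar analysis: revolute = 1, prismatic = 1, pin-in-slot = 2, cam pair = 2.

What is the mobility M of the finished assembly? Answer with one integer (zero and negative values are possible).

(L,J1,J2)=(1,0,0); link0 fixed
link1: (2,0,0)
PS 1-0 [J2]: (2,0,1)
link2: (3,0,1)
R 2-0 [J1]: (3,1,1)
R 1-2 [J1]: (3,2,1)
link3: (4,2,1)
link4: (5,2,1)
P 4-2 [J1]: (5,3,1)
C 3-2 [J2]: (5,3,2)
PS 4-0 [J2]: (5,3,3)
Grübler: 3·4 − 2·3 − 3 = 3

M = 3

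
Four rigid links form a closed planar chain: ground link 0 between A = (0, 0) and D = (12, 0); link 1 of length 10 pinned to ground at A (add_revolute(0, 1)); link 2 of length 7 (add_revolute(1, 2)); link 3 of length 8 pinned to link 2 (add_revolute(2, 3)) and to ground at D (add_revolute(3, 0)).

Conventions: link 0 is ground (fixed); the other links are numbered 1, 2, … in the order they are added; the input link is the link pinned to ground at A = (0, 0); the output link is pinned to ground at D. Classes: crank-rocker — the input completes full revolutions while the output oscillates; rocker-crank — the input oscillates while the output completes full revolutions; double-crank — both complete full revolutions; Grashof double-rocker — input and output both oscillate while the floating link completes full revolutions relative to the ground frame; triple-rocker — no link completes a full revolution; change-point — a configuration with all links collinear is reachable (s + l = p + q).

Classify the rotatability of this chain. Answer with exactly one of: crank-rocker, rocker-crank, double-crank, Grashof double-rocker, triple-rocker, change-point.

lengths: ground=12, input=10, coupler=7, output=8
sorted: s=7 (shortest), l=12 (longest), p+q=18
s + l = 19 vs p + q = 18
s + l > p + q → non-Grashof → no link fully rotates → triple-rocker

triple-rocker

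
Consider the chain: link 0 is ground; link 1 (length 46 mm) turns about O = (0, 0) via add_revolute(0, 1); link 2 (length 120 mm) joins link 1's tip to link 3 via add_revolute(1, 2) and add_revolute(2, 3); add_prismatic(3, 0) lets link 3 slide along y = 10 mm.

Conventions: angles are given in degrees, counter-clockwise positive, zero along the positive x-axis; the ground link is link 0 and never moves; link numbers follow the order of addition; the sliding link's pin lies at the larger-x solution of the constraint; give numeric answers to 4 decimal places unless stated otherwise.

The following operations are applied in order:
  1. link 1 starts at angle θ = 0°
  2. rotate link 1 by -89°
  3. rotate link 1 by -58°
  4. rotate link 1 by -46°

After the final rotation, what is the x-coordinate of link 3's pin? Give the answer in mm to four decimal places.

geometry: r = 46 mm, L = 120 mm, e = 10 mm; θ starts at 0°
rotate link 1 by -89°: θ ← 0° -89° = -89°
rotate link 1 by -58°: θ ← -89° -58° = -147°
rotate link 1 by -46°: θ ← -147° -46° = -193°
crank pin P = (r cos θ, r sin θ) = (-44.821023, 10.347748)
h = r sin θ − e = 10.347748 − 10 = 0.347748
x = r cos θ + √(L² − h²) = -44.821023 + 119.999496 = 75.178473

75.1785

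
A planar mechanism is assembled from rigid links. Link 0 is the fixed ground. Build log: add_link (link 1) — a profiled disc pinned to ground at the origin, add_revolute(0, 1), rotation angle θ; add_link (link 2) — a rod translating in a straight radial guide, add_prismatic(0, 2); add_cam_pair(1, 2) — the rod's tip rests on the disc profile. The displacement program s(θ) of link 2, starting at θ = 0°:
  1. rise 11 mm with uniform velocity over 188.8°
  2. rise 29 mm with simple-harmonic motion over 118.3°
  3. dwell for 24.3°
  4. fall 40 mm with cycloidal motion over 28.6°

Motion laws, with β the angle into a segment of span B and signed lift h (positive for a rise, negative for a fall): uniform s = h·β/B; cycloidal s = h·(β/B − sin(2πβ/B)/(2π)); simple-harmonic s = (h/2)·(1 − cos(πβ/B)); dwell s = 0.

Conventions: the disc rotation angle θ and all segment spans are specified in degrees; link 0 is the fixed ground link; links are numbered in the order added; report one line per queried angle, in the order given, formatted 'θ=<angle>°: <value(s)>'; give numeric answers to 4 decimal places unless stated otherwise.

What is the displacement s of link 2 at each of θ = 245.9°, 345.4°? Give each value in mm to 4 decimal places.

seg 1 [0°–188.8°] uniform, h=11: full span → s += 11 → s = 11.0000
seg 2 [188.8°–307.1°] simple-harmonic, h=29: θ=245.9° here. β=57.1, B=118.3. 29/2·(1 − cos(π·0.4827)) = 13.7110 → s = 24.7110
seg 2 [188.8°–307.1°] simple-harmonic, h=29: full span → s += 29 → s = 40.0000
seg 3 [307.1°–331.4°] dwell: s stays 40.0000
seg 4 [331.4°–360°] cycloidal, h=-40: θ=345.4° here. β=14, B=28.6. -40·(0.4895 − sin(2π·0.4895)/(2π)) = -19.1611 → s = 20.8389

θ=245.9°: 24.7110
θ=345.4°: 20.8389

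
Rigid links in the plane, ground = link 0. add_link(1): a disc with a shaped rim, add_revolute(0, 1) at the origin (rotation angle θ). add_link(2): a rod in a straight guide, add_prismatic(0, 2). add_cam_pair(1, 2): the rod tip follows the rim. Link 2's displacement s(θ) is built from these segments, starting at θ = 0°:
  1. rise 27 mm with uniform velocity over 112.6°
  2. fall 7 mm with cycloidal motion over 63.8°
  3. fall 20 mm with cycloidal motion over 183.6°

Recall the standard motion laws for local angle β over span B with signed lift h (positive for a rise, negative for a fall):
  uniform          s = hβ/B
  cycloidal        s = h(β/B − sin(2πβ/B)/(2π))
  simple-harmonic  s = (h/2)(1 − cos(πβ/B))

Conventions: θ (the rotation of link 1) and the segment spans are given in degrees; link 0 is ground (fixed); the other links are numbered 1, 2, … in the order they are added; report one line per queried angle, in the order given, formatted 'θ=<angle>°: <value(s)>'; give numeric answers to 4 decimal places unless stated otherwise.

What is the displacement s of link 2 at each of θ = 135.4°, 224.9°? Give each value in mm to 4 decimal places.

segment 1 (0° to 112.6°, uniform, h = 27) is passed completely: s = 0.0000 + (27) = 27.0000
θ = 135.4° falls in segment 2 (112.6° to 176.4°, cycloidal, h = -7): β = 135.4 − 112.6 = 22.8°, B = 63.8°; Δs = -7·(0.3574 − sin(2π·0.3574)/(2π)) = -1.6315; s = 27.0000 − 1.6315 = 25.3685
segment 2 (112.6° to 176.4°, cycloidal, h = -7) is passed completely: s = 27.0000 + (-7) = 20.0000
θ = 224.9° falls in segment 3 (176.4° to 360°, cycloidal, h = -20): β = 224.9 − 176.4 = 48.5°, B = 183.6°; Δs = -20·(0.2642 − sin(2π·0.2642)/(2π)) = -2.1127; s = 20.0000 − 2.1127 = 17.8873

θ=135.4°: 25.3685
θ=224.9°: 17.8873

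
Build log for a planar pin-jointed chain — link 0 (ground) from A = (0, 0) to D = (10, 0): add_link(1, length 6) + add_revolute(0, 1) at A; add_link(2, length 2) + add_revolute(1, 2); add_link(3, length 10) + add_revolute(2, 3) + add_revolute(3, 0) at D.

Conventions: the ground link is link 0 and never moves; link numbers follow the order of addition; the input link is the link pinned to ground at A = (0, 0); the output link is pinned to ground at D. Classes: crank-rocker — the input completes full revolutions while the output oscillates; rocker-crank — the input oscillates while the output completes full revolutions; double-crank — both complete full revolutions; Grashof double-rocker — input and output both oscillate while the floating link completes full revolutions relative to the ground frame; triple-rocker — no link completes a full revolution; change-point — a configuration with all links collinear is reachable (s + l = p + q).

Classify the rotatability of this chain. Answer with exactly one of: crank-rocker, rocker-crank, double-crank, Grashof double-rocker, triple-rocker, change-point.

lengths: ground=10, input=6, coupler=2, output=10
sorted: s=2 (shortest), l=10 (longest), p+q=16
s + l = 12 vs p + q = 16
s + l < p + q (Grashof) with shortest = coupler link → Grashof double-rocker

Grashof double-rocker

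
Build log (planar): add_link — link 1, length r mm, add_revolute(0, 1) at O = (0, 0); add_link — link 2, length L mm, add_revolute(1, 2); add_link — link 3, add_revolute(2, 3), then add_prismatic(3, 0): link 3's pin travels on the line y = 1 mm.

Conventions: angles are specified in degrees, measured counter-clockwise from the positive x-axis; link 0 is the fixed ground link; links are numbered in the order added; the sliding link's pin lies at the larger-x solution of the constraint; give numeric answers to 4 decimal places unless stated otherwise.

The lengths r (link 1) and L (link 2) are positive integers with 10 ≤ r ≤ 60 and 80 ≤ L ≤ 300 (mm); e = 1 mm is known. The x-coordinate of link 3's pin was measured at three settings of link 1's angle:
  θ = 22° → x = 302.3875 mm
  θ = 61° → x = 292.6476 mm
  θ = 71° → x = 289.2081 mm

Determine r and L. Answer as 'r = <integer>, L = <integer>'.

constraint per measurement: (x − r cos θ)² + (r sin θ − e)² = L²
subtracting the θ₁ and θ₂ equations cancels the r² and L² terms:
r = (x₁² − x₂²) / (2[(x₁cos θ₁ + e sin θ₁) − (x₂cos θ₂ + e sin θ₂)]) = 20.9999 → r = 21
L² = (x₁ − r cos θ₁)² + (r sin θ₁ − e)² = 80088.9768 → L = 283.0000 → L = 283
check at θ₃=71°: x = 289.2081 (printed 289.2081) ✓

r = 21, L = 283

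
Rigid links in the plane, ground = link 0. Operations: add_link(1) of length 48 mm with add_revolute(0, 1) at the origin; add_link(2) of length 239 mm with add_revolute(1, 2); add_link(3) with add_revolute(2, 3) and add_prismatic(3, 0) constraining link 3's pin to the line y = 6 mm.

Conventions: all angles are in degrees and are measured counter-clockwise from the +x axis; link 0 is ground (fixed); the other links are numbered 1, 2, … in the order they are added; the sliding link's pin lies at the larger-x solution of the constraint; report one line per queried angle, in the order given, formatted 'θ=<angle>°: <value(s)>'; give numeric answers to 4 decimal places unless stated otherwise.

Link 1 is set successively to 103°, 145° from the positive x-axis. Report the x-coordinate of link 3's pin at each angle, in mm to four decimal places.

geometry: r = 48 mm, L = 239 mm, e = 6 mm
θ=103°: crank pin P = (r cos θ, r sin θ) = (-10.797651, 46.769763)
θ=103°: h = r sin θ − e = 46.769763 − 6 = 40.769763
θ=103°: x = r cos θ + √(L² − h²) = -10.797651 + 235.496978 = 224.699327
θ=145°: crank pin P = (r cos θ, r sin θ) = (-39.319298, 27.531669)
θ=145°: h = r sin θ − e = 27.531669 − 6 = 21.531669
θ=145°: x = r cos θ + √(L² − h²) = -39.319298 + 238.028123 = 198.708825

θ=103°: 224.6993
θ=145°: 198.7088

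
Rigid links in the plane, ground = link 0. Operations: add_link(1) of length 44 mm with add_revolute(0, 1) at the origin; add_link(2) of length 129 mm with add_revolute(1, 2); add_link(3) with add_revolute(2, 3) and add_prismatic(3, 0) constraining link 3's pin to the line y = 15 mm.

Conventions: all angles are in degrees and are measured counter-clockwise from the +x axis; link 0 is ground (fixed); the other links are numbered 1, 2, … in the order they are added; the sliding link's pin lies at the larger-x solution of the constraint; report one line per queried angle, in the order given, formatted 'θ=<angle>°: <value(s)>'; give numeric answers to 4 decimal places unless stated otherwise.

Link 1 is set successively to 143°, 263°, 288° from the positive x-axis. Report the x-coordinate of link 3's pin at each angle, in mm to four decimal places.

geometry: r = 44 mm, L = 129 mm, e = 15 mm
θ=143°: crank pin P = (r cos θ, r sin θ) = (-35.139962, 26.479861)
θ=143°: h = r sin θ − e = 26.479861 − 15 = 11.479861
θ=143°: x = r cos θ + √(L² − h²) = -35.139962 + 128.488182 = 93.348219
θ=263°: crank pin P = (r cos θ, r sin θ) = (-5.362251, -43.672031)
θ=263°: h = r sin θ − e = -43.672031 − 15 = -58.672031
θ=263°: x = r cos θ + √(L² − h²) = -5.362251 + 114.885129 = 109.522878
θ=288°: crank pin P = (r cos θ, r sin θ) = (13.596748, -41.846487)
θ=288°: h = r sin θ − e = -41.846487 − 15 = -56.846487
θ=288°: x = r cos θ + √(L² − h²) = 13.596748 + 115.799296 = 129.396044

θ=143°: 93.3482
θ=263°: 109.5229
θ=288°: 129.3960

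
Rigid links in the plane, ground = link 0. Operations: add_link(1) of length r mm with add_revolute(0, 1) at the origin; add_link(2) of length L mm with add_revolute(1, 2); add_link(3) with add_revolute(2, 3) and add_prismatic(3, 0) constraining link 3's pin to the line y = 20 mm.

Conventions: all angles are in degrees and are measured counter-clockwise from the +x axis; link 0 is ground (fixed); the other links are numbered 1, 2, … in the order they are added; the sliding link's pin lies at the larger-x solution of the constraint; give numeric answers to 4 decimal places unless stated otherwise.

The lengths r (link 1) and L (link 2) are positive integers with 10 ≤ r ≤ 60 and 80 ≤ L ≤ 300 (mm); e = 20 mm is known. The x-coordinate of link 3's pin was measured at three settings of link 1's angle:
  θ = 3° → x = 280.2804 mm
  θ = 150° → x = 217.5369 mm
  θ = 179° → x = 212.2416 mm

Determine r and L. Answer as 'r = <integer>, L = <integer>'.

constraint per measurement: (x − r cos θ)² + (r sin θ − e)² = L²
subtracting the θ₁ and θ₂ equations cancels the r² and L² terms:
r = (x₁² − x₂²) / (2[(x₁cos θ₁ + e sin θ₁) − (x₂cos θ₂ + e sin θ₂)]) = 34.0000 → r = 34
L² = (x₁ − r cos θ₁)² + (r sin θ₁ − e)² = 61008.9783 → L = 247.0000 → L = 247
check at θ₃=179°: x = 212.2416 (printed 212.2416) ✓

r = 34, L = 247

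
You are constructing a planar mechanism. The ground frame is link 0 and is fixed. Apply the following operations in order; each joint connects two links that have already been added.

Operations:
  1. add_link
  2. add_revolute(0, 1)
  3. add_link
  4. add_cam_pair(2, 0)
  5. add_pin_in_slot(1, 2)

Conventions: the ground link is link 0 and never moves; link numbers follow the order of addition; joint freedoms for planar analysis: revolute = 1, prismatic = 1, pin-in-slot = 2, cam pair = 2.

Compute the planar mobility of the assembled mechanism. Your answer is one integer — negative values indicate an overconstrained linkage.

link 0 = ground. State L|J1|J2 = 1|0|0
+link1  2|0|0
R(0,1) f=1→J1  2|1|0
+link2  3|1|0
C(2,0) f=2→J2  3|1|1
PS(1,2) f=2→J2  3|1|2
M = 3(3−1)−2·1−2 = 6−2−2 = 2

M = 2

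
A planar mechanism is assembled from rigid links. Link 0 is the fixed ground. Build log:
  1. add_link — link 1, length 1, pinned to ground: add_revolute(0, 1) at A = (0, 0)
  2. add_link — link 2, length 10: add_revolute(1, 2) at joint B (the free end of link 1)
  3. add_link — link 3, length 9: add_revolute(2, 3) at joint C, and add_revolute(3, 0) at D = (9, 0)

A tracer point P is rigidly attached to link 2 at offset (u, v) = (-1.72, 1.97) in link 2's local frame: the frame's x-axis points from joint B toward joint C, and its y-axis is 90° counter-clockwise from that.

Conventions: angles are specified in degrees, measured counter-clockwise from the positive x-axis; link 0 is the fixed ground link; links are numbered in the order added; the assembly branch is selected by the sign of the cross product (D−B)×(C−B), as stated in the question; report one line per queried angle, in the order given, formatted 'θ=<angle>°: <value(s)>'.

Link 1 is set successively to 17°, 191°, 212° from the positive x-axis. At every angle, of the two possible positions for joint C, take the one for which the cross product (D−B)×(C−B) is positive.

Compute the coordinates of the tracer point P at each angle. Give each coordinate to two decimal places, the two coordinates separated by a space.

A=(0,0), D=(9.00,0)
θ=17°: B = A + 1.00·(cos17°, sin17°) = (0.9563, 0.2924)
θ=17°: |BD| = 8.0490
θ=17°: circle(B,10.00) ∩ circle(D,9.00): a=5.2048, h=8.5388
θ=17°:   candidates: C₊=(6.4678,8.6364) cross=68.728; C₋=(5.8475,-8.4298) cross=-68.728
θ=17°:   branch + wants cross > 0 → take C=(6.4678,8.6364) (cross=68.728)
θ=17°: ex = (C−B)/|BC| = (0.5511,0.8344); ey = (-0.8344,0.5511)
θ=17°: P = B + -1.72·ex + 1.97·ey = (-1.6355,-0.0570)
θ=191°: B = A + 1.00·(cos191°, sin191°) = (-0.9816, -0.1908)
θ=191°: |BD| = 9.9835
θ=191°: circle(B,10.00) ∩ circle(D,9.00): a=5.9433, h=8.0422
θ=191°:   candidates: C₊=(4.8069,7.9635) cross=80.289; C₋=(5.1143,-8.1180) cross=-80.289
θ=191°:   branch + wants cross > 0 → take C=(4.8069,7.9635) (cross=80.289)
θ=191°: ex = (C−B)/|BC| = (0.5789,0.8154); ey = (-0.8154,0.5789)
θ=191°: P = B + -1.72·ex + 1.97·ey = (-3.5837,-0.4530)
θ=212°: B = A + 1.00·(cos212°, sin212°) = (-0.8480, -0.5299)
θ=212°: |BD| = 9.8623
θ=212°: circle(B,10.00) ∩ circle(D,9.00): a=5.8944, h=8.0781
θ=212°:   candidates: C₊=(4.6038,7.8532) cross=79.669; C₋=(5.4719,-8.2796) cross=-79.669
θ=212°:   branch + wants cross > 0 → take C=(4.6038,7.8532) (cross=79.669)
θ=212°: ex = (C−B)/|BC| = (0.5452,0.8383); ey = (-0.8383,0.5452)
θ=212°: P = B + -1.72·ex + 1.97·ey = (-3.4372,-0.8978)

θ=17°: -1.64 -0.06
θ=191°: -3.58 -0.45
θ=212°: -3.44 -0.90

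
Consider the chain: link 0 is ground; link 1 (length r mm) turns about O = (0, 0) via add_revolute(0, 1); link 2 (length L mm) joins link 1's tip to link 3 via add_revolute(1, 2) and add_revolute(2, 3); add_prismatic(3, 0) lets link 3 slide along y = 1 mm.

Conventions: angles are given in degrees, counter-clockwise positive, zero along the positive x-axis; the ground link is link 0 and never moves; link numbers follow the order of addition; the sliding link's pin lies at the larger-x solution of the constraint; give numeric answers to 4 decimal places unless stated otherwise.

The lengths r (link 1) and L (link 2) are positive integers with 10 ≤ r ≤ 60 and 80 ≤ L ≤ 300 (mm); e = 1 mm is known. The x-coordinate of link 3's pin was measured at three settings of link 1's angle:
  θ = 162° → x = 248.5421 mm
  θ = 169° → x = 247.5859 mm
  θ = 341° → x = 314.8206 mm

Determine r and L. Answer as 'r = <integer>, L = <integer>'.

constraint per measurement: (x − r cos θ)² + (r sin θ − e)² = L²
subtracting the θ₁ and θ₂ equations cancels the r² and L² terms:
r = (x₁² − x₂²) / (2[(x₁cos θ₁ + e sin θ₁) − (x₂cos θ₂ + e sin θ₂)]) = 34.9971 → r = 35
L² = (x₁ − r cos θ₁)² + (r sin θ₁ − e)² = 79523.9751 → L = 282.0000 → L = 282
check at θ₃=341°: x = 314.8206 (printed 314.8206) ✓

r = 35, L = 282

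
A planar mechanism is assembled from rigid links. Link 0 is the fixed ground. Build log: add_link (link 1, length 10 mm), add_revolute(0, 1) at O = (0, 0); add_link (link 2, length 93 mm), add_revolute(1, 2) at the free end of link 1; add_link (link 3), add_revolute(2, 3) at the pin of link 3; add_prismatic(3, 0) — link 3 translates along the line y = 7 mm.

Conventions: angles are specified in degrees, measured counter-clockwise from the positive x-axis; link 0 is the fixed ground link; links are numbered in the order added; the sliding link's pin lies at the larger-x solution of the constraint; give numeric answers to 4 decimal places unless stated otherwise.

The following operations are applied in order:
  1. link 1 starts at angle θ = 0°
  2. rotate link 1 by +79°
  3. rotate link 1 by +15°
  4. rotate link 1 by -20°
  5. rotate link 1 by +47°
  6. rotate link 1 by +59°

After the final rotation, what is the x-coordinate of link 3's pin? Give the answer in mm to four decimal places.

geometry: r = 10 mm, L = 93 mm, e = 7 mm; θ starts at 0°
rotate link 1 by +79°: θ ← 0° +79° = 79°
rotate link 1 by +15°: θ ← 79° +15° = 94°
rotate link 1 by -20°: θ ← 94° -20° = 74°
rotate link 1 by +47°: θ ← 74° +47° = 121°
rotate link 1 by +59°: θ ← 121° +59° = 180°
crank pin P = (r cos θ, r sin θ) = (-10.000000, 0.000000)
h = r sin θ − e = 0.000000 − 7 = -7.000000
x = r cos θ + √(L² − h²) = -10.000000 + 92.736185 = 82.736185

82.7362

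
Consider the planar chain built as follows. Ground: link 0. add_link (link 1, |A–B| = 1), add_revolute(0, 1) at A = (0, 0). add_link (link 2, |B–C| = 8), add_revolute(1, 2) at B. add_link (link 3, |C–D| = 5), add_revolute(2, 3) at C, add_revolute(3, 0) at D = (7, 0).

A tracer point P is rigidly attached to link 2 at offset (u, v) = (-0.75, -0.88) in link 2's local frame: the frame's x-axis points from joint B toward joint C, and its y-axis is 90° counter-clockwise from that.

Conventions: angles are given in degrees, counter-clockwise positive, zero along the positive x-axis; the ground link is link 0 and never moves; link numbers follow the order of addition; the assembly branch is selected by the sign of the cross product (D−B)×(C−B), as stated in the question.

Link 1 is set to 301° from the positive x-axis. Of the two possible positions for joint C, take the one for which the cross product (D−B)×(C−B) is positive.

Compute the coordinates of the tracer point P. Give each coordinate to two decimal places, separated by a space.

A=(0,0), D=(7.00,0)
B = A + 1.00·(cos301°, sin301°) = (0.5150, -0.8572)
|BD| = 6.5414
circle(B,8.00) ∩ circle(D,5.00): a=6.2517, h=4.9916
  candidates: C₊=(6.0588,4.9106) cross=32.652; C₋=(7.3669,-4.9865) cross=-32.652
  branch + wants cross > 0 → take C=(6.0588,4.9106) (cross=32.652)
ex = (C−B)/|BC| = (0.6930,0.7210); ey = (-0.7210,0.6930)
P = B + -0.75·ex + -0.88·ey = (0.6298,-2.0077)

0.63 -2.01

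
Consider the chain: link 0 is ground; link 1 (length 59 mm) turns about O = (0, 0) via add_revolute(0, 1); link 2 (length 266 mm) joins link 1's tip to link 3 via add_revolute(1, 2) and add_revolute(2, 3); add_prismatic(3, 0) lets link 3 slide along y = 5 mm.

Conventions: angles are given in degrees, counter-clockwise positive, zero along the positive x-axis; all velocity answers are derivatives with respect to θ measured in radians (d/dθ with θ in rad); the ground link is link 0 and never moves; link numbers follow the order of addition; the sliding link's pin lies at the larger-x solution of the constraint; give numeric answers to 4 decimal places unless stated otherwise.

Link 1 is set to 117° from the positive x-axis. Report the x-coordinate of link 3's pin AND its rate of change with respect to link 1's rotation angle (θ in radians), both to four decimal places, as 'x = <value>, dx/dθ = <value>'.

geometry: r = 59 mm, L = 266 mm, e = 5 mm
crank pin P = (r cos θ, r sin θ) = (-26.785439, 52.569385)
h = r sin θ − e = 52.569385 − 5 = 47.569385
x = r cos θ + √(L² − h²) = -26.785439 + 261.711967 = 234.926527
dx/dθ = −r sin θ − h·r cos θ/√(L² − h²) (θ in radians; h = 47.569385) = -47.700800

x = 234.9265, dx/dθ = -47.7008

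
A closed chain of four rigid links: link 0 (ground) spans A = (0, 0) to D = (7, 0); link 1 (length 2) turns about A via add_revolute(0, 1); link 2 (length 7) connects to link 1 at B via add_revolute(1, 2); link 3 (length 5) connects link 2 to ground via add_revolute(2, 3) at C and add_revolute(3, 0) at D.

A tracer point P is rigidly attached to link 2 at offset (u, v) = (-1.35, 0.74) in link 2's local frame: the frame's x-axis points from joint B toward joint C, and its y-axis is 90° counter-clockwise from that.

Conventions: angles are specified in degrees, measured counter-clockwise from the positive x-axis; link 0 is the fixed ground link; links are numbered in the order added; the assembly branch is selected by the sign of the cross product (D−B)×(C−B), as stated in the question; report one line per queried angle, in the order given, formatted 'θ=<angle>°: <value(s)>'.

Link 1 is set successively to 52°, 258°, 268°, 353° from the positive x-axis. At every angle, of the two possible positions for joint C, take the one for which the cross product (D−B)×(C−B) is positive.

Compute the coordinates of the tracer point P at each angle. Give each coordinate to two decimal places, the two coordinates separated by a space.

A=(0,0), D=(7.00,0)
θ=52°: B = A + 2.00·(cos52°, sin52°) = (1.2313, 1.5760)
θ=52°: |BD| = 5.9801
θ=52°: circle(B,7.00) ∩ circle(D,5.00): a=4.9967, h=4.9023
θ=52°:   candidates: C₊=(7.3434,4.9882) cross=29.316; C₋=(4.7594,-4.4699) cross=-29.316
θ=52°:   branch + wants cross > 0 → take C=(7.3434,4.9882) (cross=29.316)
θ=52°: ex = (C−B)/|BC| = (0.8731,0.4875); ey = (-0.4875,0.8731)
θ=52°: P = B + -1.35·ex + 0.74·ey = (-0.3081,1.5641)
θ=258°: B = A + 2.00·(cos258°, sin258°) = (-0.4158, -1.9563)
θ=258°: |BD| = 7.6695
θ=258°: circle(B,7.00) ∩ circle(D,5.00): a=5.3994, h=4.4549
θ=258°:   candidates: C₊=(3.6686,3.7285) cross=34.167; C₋=(5.9413,-4.8866) cross=-34.167
θ=258°:   branch + wants cross > 0 → take C=(3.6686,3.7285) (cross=34.167)
θ=258°: ex = (C−B)/|BC| = (0.5835,0.8121); ey = (-0.8121,0.5835)
θ=258°: P = B + -1.35·ex + 0.74·ey = (-1.8045,-2.6209)
θ=268°: B = A + 2.00·(cos268°, sin268°) = (-0.0698, -1.9988)
θ=268°: |BD| = 7.3469
θ=268°: circle(B,7.00) ∩ circle(D,5.00): a=5.3068, h=4.5649
θ=268°:   candidates: C₊=(3.7949,3.8376) cross=33.538; C₋=(6.2787,-4.9477) cross=-33.538
θ=268°:   branch + wants cross > 0 → take C=(3.7949,3.8376) (cross=33.538)
θ=268°: ex = (C−B)/|BC| = (0.5521,0.8338); ey = (-0.8338,0.5521)
θ=268°: P = B + -1.35·ex + 0.74·ey = (-1.4321,-2.7158)
θ=353°: B = A + 2.00·(cos353°, sin353°) = (1.9851, -0.2437)
θ=353°: |BD| = 5.0208
θ=353°: circle(B,7.00) ∩ circle(D,5.00): a=4.9005, h=4.9986
θ=353°:   candidates: C₊=(6.6371,4.9868) cross=25.097; C₋=(7.1224,-4.9985) cross=-25.097
θ=353°:   branch + wants cross > 0 → take C=(6.6371,4.9868) (cross=25.097)
θ=353°: ex = (C−B)/|BC| = (0.6646,0.7472); ey = (-0.7472,0.6646)
θ=353°: P = B + -1.35·ex + 0.74·ey = (0.5350,-0.7607)

θ=52°: -0.31 1.56
θ=258°: -1.80 -2.62
θ=268°: -1.43 -2.72
θ=353°: 0.53 -0.76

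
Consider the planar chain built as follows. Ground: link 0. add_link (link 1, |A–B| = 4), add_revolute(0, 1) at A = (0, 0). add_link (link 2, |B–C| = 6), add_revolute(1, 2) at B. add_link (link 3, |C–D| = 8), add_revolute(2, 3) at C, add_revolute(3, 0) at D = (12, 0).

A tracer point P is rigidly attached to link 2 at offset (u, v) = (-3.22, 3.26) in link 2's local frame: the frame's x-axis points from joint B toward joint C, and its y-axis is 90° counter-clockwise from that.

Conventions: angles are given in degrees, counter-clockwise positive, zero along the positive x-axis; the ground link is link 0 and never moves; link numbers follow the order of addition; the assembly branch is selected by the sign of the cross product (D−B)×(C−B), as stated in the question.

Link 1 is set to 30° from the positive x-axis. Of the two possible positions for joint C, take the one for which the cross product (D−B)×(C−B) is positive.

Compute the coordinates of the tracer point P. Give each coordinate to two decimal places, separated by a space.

A=(0,0), D=(12.00,0)
B = A + 4.00·(cos30°, sin30°) = (3.4641, 2.0000)
|BD| = 8.7671
circle(B,6.00) ∩ circle(D,8.00): a=2.7867, h=5.3136
  candidates: C₊=(7.3895,6.5378) cross=46.585; C₋=(4.9651,-3.8092) cross=-46.585
  branch + wants cross > 0 → take C=(7.3895,6.5378) (cross=46.585)
ex = (C−B)/|BC| = (0.6542,0.7563); ey = (-0.7563,0.6542)
P = B + -3.22·ex + 3.26·ey = (-1.1080,1.6975)

-1.11 1.70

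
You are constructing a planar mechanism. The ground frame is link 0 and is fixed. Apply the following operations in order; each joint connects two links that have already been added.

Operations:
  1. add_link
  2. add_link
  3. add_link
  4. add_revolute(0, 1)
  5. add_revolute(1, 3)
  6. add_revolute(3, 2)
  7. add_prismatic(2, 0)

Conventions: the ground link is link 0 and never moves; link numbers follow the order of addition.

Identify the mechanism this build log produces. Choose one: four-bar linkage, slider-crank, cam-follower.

links: 4 (incl. ground); joints: 3 revolute, 1 prismatic, 0 higher (cam) pair, forming one closed loop
4 links, 3 revolutes + 1 prismatic in one loop → slider-crank

slider-crank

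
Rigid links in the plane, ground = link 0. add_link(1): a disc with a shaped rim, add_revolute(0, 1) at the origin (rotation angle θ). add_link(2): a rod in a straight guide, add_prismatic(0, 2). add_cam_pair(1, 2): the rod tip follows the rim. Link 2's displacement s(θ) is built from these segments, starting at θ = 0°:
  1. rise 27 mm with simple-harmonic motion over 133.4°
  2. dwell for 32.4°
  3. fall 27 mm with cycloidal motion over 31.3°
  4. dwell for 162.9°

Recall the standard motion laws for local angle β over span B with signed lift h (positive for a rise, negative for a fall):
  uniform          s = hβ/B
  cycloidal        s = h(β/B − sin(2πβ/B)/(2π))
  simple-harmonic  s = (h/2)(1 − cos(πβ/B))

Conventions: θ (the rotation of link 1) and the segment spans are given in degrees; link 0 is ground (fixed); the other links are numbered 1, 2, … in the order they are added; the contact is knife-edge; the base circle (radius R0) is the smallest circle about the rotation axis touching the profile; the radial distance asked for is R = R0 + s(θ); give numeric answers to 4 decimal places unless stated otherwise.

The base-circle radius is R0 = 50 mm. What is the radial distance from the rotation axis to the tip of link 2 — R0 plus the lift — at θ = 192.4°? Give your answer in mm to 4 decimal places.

segment 1 (0° to 133.4°, simple-harmonic, h = 27) is passed completely: s = 0.0000 + (27) = 27.0000
segment 2 (133.4° to 165.8°, dwell): s unchanged at 27.0000
θ = 192.4° falls in segment 3 (165.8° to 197.1°, cycloidal, h = -27): β = 192.4 − 165.8 = 26.6°, B = 31.3°; Δs = -27·(0.8498 − sin(2π·0.8498)/(2π)) = -26.4247; s = 27.0000 − 26.4247 = 0.5753
R = R0 + s = 50 + 0.5753 = 50.5753

50.5753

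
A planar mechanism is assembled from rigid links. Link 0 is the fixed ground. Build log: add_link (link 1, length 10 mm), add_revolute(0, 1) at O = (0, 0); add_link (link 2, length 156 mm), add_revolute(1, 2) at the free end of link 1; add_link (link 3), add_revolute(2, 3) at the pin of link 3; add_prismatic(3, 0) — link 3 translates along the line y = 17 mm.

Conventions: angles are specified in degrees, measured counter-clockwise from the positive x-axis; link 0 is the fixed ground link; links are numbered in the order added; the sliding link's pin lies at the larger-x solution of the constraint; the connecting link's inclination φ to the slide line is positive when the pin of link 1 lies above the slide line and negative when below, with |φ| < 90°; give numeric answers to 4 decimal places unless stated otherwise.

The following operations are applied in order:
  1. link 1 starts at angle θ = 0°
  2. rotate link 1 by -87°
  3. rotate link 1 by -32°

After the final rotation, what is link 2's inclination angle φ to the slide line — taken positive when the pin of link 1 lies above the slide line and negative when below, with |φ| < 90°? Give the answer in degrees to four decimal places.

geometry: r = 10 mm, L = 156 mm, e = 17 mm; θ starts at 0°
rotate link 1 by -87°: θ ← 0° -87° = -87°
rotate link 1 by -32°: θ ← -87° -32° = -119°
h = r sin θ − e = -8.746197 − 17 = -25.746197
sin φ = h / L = -25.746197 / 156 = -0.16503972
φ = arcsin(-0.16503972) = -9.499542°

-9.4995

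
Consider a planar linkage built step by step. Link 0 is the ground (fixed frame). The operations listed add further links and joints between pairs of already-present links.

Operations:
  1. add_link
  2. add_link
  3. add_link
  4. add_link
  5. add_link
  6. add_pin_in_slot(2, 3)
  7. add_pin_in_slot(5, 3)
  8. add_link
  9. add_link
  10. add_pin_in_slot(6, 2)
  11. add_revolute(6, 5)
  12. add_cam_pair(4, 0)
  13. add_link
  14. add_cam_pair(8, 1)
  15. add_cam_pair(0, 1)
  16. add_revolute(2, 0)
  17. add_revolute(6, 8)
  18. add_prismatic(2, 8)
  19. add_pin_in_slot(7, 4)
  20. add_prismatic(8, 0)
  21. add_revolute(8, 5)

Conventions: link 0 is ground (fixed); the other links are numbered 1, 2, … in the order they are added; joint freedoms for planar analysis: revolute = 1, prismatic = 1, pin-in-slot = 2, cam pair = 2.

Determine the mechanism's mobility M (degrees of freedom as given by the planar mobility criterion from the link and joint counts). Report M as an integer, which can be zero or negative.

(L,J1,J2)=(1,0,0); link0 fixed
link1: (2,0,0)
link2: (3,0,0)
link3: (4,0,0)
link4: (5,0,0)
link5: (6,0,0)
PS 2-3 [J2]: (6,0,1)
PS 5-3 [J2]: (6,0,2)
link6: (7,0,2)
link7: (8,0,2)
PS 6-2 [J2]: (8,0,3)
R 6-5 [J1]: (8,1,3)
C 4-0 [J2]: (8,1,4)
link8: (9,1,4)
C 8-1 [J2]: (9,1,5)
C 0-1 [J2]: (9,1,6)
R 2-0 [J1]: (9,2,6)
R 6-8 [J1]: (9,3,6)
P 2-8 [J1]: (9,4,6)
PS 7-4 [J2]: (9,4,7)
P 8-0 [J1]: (9,5,7)
R 8-5 [J1]: (9,6,7)
Grübler: 3·8 − 2·6 − 7 = 5

M = 5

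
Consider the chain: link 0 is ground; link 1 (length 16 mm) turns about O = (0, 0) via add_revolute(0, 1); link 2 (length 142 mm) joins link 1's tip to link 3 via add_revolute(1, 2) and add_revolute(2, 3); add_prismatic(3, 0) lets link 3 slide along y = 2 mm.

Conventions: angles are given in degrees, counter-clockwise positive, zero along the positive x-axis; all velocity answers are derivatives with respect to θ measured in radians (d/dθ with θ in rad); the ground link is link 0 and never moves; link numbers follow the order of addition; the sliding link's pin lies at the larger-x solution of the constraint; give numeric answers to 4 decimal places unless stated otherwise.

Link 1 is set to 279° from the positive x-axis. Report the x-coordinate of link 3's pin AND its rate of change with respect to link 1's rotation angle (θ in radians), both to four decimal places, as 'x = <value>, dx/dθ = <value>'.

geometry: r = 16 mm, L = 142 mm, e = 2 mm
crank pin P = (r cos θ, r sin θ) = (2.502951, -15.803013)
h = r sin θ − e = -15.803013 − 2 = -17.803013
x = r cos θ + √(L² − h²) = 2.502951 + 140.879568 = 143.382520
dx/dθ = −r sin θ − h·r cos θ/√(L² − h²) (θ in radians; h = -17.803013) = 16.119313

x = 143.3825, dx/dθ = 16.1193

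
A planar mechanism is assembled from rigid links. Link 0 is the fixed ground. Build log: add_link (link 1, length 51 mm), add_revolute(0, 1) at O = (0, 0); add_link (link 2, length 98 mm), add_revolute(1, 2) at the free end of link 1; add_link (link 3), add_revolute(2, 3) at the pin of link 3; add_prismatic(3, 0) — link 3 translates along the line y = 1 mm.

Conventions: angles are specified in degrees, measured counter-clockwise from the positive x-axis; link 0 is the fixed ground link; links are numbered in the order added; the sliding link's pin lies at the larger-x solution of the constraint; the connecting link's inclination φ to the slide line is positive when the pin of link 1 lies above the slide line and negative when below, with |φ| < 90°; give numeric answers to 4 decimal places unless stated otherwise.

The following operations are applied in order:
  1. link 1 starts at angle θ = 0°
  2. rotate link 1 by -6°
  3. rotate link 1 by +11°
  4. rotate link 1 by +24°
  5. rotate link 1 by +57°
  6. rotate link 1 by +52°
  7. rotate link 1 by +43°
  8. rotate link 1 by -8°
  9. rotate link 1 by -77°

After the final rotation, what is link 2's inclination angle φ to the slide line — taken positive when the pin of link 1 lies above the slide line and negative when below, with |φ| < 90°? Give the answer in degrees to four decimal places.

geometry: r = 51 mm, L = 98 mm, e = 1 mm; θ starts at 0°
rotate link 1 by -6°: θ ← 0° -6° = -6°
rotate link 1 by +11°: θ ← -6° +11° = 5°
rotate link 1 by +24°: θ ← 5° +24° = 29°
rotate link 1 by +57°: θ ← 29° +57° = 86°
rotate link 1 by +52°: θ ← 86° +52° = 138°
rotate link 1 by +43°: θ ← 138° +43° = 181°
rotate link 1 by -8°: θ ← 181° -8° = 173°
rotate link 1 by -77°: θ ← 173° -77° = 96°
h = r sin θ − e = 50.720617 − 1 = 49.720617
sin φ = h / L = 49.720617 / 98 = 0.50735323
φ = arcsin(0.50735323) = 30.487690°

30.4877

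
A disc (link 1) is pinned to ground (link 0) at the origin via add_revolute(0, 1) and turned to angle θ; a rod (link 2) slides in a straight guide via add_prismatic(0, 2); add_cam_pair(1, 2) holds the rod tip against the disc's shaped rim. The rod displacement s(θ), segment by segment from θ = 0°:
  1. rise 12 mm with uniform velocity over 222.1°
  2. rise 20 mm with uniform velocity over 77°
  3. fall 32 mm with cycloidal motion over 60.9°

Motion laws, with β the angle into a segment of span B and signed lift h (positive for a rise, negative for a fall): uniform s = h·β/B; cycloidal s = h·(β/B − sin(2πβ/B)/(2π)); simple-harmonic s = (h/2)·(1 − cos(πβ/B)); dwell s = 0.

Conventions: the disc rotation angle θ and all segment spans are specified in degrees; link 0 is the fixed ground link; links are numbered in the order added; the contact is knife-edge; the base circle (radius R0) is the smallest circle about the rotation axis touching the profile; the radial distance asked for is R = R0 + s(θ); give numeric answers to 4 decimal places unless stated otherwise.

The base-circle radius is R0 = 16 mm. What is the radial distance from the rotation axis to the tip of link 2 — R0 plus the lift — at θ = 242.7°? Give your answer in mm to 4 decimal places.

segment 1 (0° to 222.1°, uniform, h = 12) is passed completely: s = 0.0000 + (12) = 12.0000
θ = 242.7° falls in segment 2 (222.1° to 299.1°, uniform, h = 20): β = 242.7 − 222.1 = 20.6°, B = 77°; Δs = 20·20.6/77 = 5.3506; s = 12.0000 + 5.3506 = 17.3506
R = R0 + s = 16 + 17.3506 = 33.3506

33.3506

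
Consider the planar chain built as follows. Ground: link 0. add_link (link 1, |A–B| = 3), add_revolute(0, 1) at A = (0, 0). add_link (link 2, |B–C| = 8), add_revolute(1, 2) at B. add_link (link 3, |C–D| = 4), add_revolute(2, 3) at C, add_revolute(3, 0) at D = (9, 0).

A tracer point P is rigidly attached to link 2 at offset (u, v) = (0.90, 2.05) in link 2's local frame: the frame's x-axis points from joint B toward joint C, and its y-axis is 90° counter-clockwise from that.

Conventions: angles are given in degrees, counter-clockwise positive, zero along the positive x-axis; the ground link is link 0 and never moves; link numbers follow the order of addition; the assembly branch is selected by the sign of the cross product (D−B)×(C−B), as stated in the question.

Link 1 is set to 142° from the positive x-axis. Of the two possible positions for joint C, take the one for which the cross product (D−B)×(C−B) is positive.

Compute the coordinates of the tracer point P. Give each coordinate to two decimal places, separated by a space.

A=(0,0), D=(9.00,0)
B = A + 3.00·(cos142°, sin142°) = (-2.3640, 1.8470)
|BD| = 11.5131
circle(B,8.00) ∩ circle(D,4.00): a=7.8411, h=1.5863
  candidates: C₊=(5.6300,2.1549) cross=18.264; C₋=(5.1211,-0.9767) cross=-18.264
  branch + wants cross > 0 → take C=(5.6300,2.1549) (cross=18.264)
ex = (C−B)/|BC| = (0.9993,0.0385); ey = (-0.0385,0.9993)
P = B + 0.90·ex + 2.05·ey = (-1.5436,3.9301)

-1.54 3.93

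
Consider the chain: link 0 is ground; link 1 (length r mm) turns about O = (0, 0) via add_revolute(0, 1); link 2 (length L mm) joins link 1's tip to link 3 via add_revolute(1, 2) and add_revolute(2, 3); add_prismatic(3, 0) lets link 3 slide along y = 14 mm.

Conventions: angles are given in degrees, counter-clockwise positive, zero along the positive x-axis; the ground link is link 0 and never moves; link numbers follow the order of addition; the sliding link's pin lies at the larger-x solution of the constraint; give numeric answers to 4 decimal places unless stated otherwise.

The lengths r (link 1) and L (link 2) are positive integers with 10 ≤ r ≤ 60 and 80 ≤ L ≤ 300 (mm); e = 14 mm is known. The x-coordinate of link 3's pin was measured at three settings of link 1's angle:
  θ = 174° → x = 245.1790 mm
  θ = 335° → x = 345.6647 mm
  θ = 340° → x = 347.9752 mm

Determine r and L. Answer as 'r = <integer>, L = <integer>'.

constraint per measurement: (x − r cos θ)² + (r sin θ − e)² = L²
subtracting the θ₁ and θ₂ equations cancels the r² and L² terms:
r = (x₁² − x₂²) / (2[(x₁cos θ₁ + e sin θ₁) − (x₂cos θ₂ + e sin θ₂)]) = 54.0000 → r = 54
L² = (x₁ − r cos θ₁)² + (r sin θ₁ − e)² = 89400.9705 → L = 299.0000 → L = 299
check at θ₃=340°: x = 347.9752 (printed 347.9752) ✓

r = 54, L = 299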